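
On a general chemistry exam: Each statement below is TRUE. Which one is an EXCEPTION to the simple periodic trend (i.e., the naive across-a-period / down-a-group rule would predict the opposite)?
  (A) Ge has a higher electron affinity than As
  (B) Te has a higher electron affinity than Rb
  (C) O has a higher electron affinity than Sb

(A)

The general trend: electron affinity increases across a period and decreases down a group.
(A) Ge (period 4, group 14) vs As (period 4, group 15): the stated order contradicts the simple trend.
(B) Te (period 5, group 16) vs Rb (period 5, group 1): the stated order agrees with the simple trend.
(C) O (period 2, group 16) vs Sb (period 5, group 15): the stated order agrees with the simple trend.
The exception is (A): adding an electron to As's half-filled 4p³ is unfavourable, so Ge (4p²) has the more exothermic EA.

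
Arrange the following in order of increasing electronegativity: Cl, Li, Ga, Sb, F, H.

Li, Ga, Sb, H, Cl, F

Smaller atoms with higher effective nuclear charge are more electronegative.
Neither a single period nor a single group — weigh both effects.
Ga > Li: the two effects oppose for this pair; the across-period effect wins (1.81 vs 0.98).
Sb > Ga: the two effects oppose for this pair; the across-period effect wins (2.05 vs 1.81).
H > Sb: the two effects oppose for this pair; the down-group effect wins (2.20 vs 2.05).
Cl > H: the two effects oppose for this pair; the across-period effect wins (3.16 vs 2.20).
F > Cl: F sits above Cl in group 17, so the down-group effect alone puts F higher.
For reference (Pauling): H 2.20, Li 0.98, F 3.98, Cl 3.16, Ga 1.81, Sb 2.05.
So from lowest to highest: Li < Ga < Sb < H < Cl < F.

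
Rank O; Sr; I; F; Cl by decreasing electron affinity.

Cl, F, I, O, Sr

O is in period 2, group 16; F is in period 2, group 17; Cl is in period 3, group 17; Sr is in period 5, group 2; I is in period 5, group 17.
Adding an electron releases more energy for atoms nearer the top right (short of the noble gases).
Here both period and group differ, so the two effects have to be weighed against each other.
O > Sr: relative to Sr, both the across-period and down-group shifts push O's electron affinity up.
I > O: period and group pull opposite ways; the across-period shift dominates (295 vs 141 kJ/mol).
F > I: F sits above I in group 17, so the down-group effect alone puts F higher.
Cl > F: this pair runs against the simple trend — see the exception note.
Note the exception: Cl has a higher electron affinity than F, contrary to the simple trend — F's small 2p subshell makes the incoming electron feel strong e⁻–e⁻ repulsion, so Cl actually releases more energy on gaining an electron.
Tabulated electron affinity (kJ/mol): O 141, F 328, Cl 349, Sr 5, I 295.
So from highest to lowest: Cl > F > I > O > Sr.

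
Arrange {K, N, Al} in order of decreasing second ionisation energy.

K > N > Al

Consider each +1 ion: K⁺ is the bare [Ar] core; N⁺ still has 4 valence electrons; Al⁺ still has 2 valence electrons.
Core electrons are held far more tightly than valence electrons, so K tops the IE_2 order.
Valence configurations: N⁺ [He]2s²2p², Al⁺ [Ne]3s².
The numbers (kJ/mol): K 3052, N 2856, Al 1817.
Overall IE_2 order: Al < N < K.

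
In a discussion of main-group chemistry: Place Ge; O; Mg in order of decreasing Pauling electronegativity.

O > Ge > Mg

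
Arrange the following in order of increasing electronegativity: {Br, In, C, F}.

C is in period 2, group 14; F is in period 2, group 17; Br is in period 4, group 17; In is in period 5, group 13.
EN rises left→right (higher Z_eff, smaller atoms) and falls top→bottom (larger, more shielded atoms).
Neither a single period nor a single group — weigh both effects.
C > In: relative to In, both the across-period and down-group shifts push C's electronegativity up.
Br > C: period and group pull opposite ways; the across-period shift dominates (2.96 vs 2.55).
F > Br: they share group 17; the group trend gives F the larger value.
For reference (Pauling): C 2.55, F 3.98, Br 2.96, In 1.78.
So from lowest to highest: In < C < Br < F.

In < C < Br < F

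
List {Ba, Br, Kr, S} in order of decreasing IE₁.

Kr > Br > S > Ba

S is in period 3, group 16; Br is in period 4, group 17; Kr is in period 4, group 18; Ba is in period 6, group 2.
IE₁ increases left→right with effective nuclear charge and decreases top→bottom as the valence shell moves farther out.
Neither a single period nor a single group — weigh both effects.
S > Ba: both effects reinforce here, so S is clearly the higher of the two.
Br > S: period and group pull opposite ways; the across-period shift dominates (1140 vs 1000 kJ/mol).
Kr > Br: Kr lies to the right of Br in period 4, so the across-period effect alone puts Kr higher.
Approximate values (kJ/mol): S 1000, Br 1140, Kr 1351, Ba 503.
So from highest to lowest: Kr > Br > S > Ba.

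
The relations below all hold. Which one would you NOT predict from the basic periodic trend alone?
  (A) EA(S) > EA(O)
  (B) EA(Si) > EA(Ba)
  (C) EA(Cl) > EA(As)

(A)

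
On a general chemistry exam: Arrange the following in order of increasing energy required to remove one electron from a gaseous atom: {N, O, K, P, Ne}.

N is in period 2, group 15; O is in period 2, group 16; Ne is in period 2, group 18; P is in period 3, group 15; K is in period 4, group 1.
IE₁ increases left→right with effective nuclear charge and decreases top→bottom as the valence shell moves farther out.
Here both period and group differ, so the two effects have to be weighed against each other.
P > K: both effects reinforce here, so P is clearly the higher of the two.
O > P: relative to P, both the across-period and down-group shifts push O's first ionization energy up.
N > O: this pair runs against the simple trend — see the exception note.
Ne > N: both are in period 2; the period trend gives Ne the larger value.
Note the exception: N has a higher first ionization energy than O, contrary to the simple trend — pairing an electron in O's 2p⁴ costs repulsion energy, so O ionizes more easily than half-filled N (2p³).
Approximate values (kJ/mol): N 1402, O 1314, Ne 2081, P 1012, K 419.
So from lowest to highest: K < P < O < N < Ne.

K < P < O < N < Ne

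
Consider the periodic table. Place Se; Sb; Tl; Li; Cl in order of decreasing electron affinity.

Cl > Se > Sb > Li > Tl

Li is in period 2, group 1; Cl is in period 3, group 17; Se is in period 4, group 16; Sb is in period 5, group 15; Tl is in period 6, group 13.
Adding an electron releases more energy for atoms nearer the top right (short of the noble gases).
Neither a single period nor a single group — weigh both effects.
Li > Tl: period and group pull opposite ways; the down-group shift dominates (60 vs 19 kJ/mol).
Sb > Li: the two effects oppose for this pair; the across-period effect wins (103 vs 60 kJ/mol).
Se > Sb: relative to Sb, both the across-period and down-group shifts push Se's electron affinity up.
Cl > Se: both effects reinforce here, so Cl is clearly the higher of the two.
For reference (kJ/mol): Li 60, Cl 349, Se 195, Sb 103, Tl 19.
So from highest to lowest: Cl > Se > Sb > Li > Tl.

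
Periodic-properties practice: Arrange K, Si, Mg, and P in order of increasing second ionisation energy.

IE_2 is the cost of taking one more electron from the +1 cation: K⁺ is the bare [Ar] core; Si⁺ still has 3 valence electrons; Mg⁺ still has 1 valence electron; P⁺ still has 4 valence electrons.
Core electrons are held far more tightly than valence electrons, so K tops the IE_2 order.
Valence configurations: Si⁺ [Ne]3s²3p¹, Mg⁺ [Ne]3s¹, P⁺ [Ne]3s²3p².
Approximate IE_2 values (kJ/mol): K 3052, Si 1577, Mg 1451, P 1907.
Putting it together, IE_2: Mg < Si < P < K.

Mg, Si, P, K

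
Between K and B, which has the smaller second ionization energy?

B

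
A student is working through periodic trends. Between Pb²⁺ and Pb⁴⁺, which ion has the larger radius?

Both ions have Z = 82 protons, but Pb⁴⁺ has lost more electrons, so its remaining electrons feel a larger effective nuclear charge per electron and are pulled in more tightly.
Higher positive charge → smaller ion, so Pb²⁺ > Pb⁴⁺.

Pb²⁺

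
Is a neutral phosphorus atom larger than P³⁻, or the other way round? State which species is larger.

Forming P³⁻ adds 3 electrons to P. More electron–electron repulsion in the same shell, with unchanged nuclear charge, lets the cloud expand.
An anion is larger than its parent atom: P³⁻ > P.

P³⁻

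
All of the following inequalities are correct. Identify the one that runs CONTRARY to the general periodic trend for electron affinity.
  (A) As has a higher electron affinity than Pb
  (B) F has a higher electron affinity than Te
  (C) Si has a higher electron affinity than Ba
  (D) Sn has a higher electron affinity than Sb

The general trend: electron affinity increases across a period and decreases down a group.
(A) As (period 4, group 15) vs Pb (period 6, group 14): the stated order agrees with the simple trend.
(B) F (period 2, group 17) vs Te (period 5, group 16): the stated order agrees with the simple trend.
(C) Si (period 3, group 14) vs Ba (period 6, group 2): the stated order agrees with the simple trend.
(D) Sn (period 5, group 14) vs Sb (period 5, group 15): the stated order contradicts the simple trend.
The exception is (D): adding an electron to Sb's half-filled 5p³ is unfavourable, so Sn has the more exothermic EA.

(D)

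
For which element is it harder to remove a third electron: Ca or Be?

Be

IE_3 is the cost of taking one more electron from the +2 cation: Ca²⁺ is the bare [Ar] core; Be²⁺ is the bare [He] core.
All of these are removing an electron from a noble-gas core or deeper; the smaller core (lower principal quantum number) is held far more tightly, and within a period the higher nuclear charge binds the same core more tightly.
Approximate IE_3 values (kJ/mol): Ca 4912, Be 14849.
So the third ionization energies run Ca < Be.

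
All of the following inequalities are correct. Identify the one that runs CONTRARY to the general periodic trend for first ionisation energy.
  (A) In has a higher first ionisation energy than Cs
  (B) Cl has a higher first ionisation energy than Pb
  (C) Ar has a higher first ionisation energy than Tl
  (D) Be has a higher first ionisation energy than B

The general trend: first ionisation energy increases across a period and decreases down a group.
(A) In (period 5, group 13) vs Cs (period 6, group 1): the stated order agrees with the simple trend.
(B) Cl (period 3, group 17) vs Pb (period 6, group 14): the stated order agrees with the simple trend.
(C) Ar (period 3, group 18) vs Tl (period 6, group 13): the stated order agrees with the simple trend.
(D) Be (period 2, group 2) vs B (period 2, group 13): the stated order contradicts the simple trend.
The exception is (D): removing B's lone 2p electron is easier than breaking Be's filled 2s².

(D)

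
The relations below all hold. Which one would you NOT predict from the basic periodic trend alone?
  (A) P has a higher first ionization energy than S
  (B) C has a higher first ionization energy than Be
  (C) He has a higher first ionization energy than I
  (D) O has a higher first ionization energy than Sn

The general trend: first ionization energy increases across a period and decreases down a group.
(A) P (period 3, group 15) vs S (period 3, group 16): the stated order contradicts the simple trend.
(B) C (period 2, group 14) vs Be (period 2, group 2): the stated order agrees with the simple trend.
(C) He (period 1, group 18) vs I (period 5, group 17): the stated order agrees with the simple trend.
(D) O (period 2, group 16) vs Sn (period 5, group 14): the stated order agrees with the simple trend.
The exception is (A): S (3p⁴) ionizes more easily than half-filled P (3p³) because the paired 3p electron in S is pushed out by e⁻–e⁻ repulsion.

(A)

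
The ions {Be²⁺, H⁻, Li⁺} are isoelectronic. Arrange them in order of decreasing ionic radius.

H⁻, Li⁺, Be²⁺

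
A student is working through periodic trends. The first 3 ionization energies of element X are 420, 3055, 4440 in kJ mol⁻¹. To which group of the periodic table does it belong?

Group 1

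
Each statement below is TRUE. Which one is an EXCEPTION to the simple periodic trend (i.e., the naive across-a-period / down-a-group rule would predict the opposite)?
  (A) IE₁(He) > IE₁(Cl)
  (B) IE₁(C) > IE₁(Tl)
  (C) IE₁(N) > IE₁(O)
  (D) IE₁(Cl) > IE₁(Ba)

The general trend: first ionization energy increases across a period and decreases down a group.
(A) He (period 1, group 18) vs Cl (period 3, group 17): the stated order agrees with the simple trend.
(B) C (period 2, group 14) vs Tl (period 6, group 13): the stated order agrees with the simple trend.
(C) N (period 2, group 15) vs O (period 2, group 16): the stated order contradicts the simple trend.
(D) Cl (period 3, group 17) vs Ba (period 6, group 2): the stated order agrees with the simple trend.
The exception is (C): pairing an electron in O's 2p⁴ costs repulsion energy, so O ionizes more easily than half-filled N (2p³).

(C)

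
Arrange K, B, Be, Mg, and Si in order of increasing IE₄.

Si < K < Mg < Be < B

The fourth ionization energy removes an electron from the +3 ion. For each element: K³⁺ is already 2 electrons into the core; B³⁺ is the bare [He] core; Be³⁺ is already 1 electron into the core; Mg³⁺ is already 1 electron into the core; Si³⁺ still has 1 valence electron.
Pulling an electron out of a noble-gas core costs far more than removing a remaining valence electron, so K, Mg, Be and B sit at the high end of IE_4.
The numbers (kJ/mol): K 5877, B 25026, Be 21007, Mg 10543, Si 4356.
Overall IE_4 order: Si < K < Mg < Be < B.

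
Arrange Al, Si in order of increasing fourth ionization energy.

Si < Al

IE_4 is the cost of taking one more electron from the +3 cation: Al³⁺ is the bare [Ne] core; Si³⁺ still has 1 valence electron.
Breaking into a closed-shell core is much more expensive than removing a leftover valence electron — Al has the largest IE_4 here.
Tabulated IE_4 (kJ/mol): Al 11577, Si 4356.
So the fourth ionization energies run Si < Al.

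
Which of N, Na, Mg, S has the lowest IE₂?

Mg

The second ionization energy removes an electron from the +1 ion. For each element: N⁺ still has 4 valence electrons; Na⁺ is the bare [Ne] core; Mg⁺ still has 1 valence electron; S⁺ still has 5 valence electrons.
Breaking into a closed-shell core is much more expensive than removing a leftover valence electron — Na has the largest IE_2 here.
Valence configurations: N⁺ [He]2s²2p², Mg⁺ [Ne]3s¹, S⁺ [Ne]3s²3p³.
Tabulated IE_2 (kJ/mol): N 2856, Na 4562, Mg 1451, S 2252.
So the second ionization energies run Mg < S < N < Na.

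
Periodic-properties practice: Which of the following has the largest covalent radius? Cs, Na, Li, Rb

Cs

Li is in period 2, group 1; Na is in period 3, group 1; Rb is in period 5, group 1; Cs is in period 6, group 1.
Atomic radius shrinks across a period as nuclear charge pulls the same shell inward, and grows down a group as new shells are added.
All are in group 1, so atomic radius increases down the group.
The largest covalent radius among these belongs to Cs.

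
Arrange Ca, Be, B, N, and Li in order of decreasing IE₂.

The second ionization energy removes an electron from the +1 ion. For each element: Ca⁺ still has 1 valence electron; Be⁺ still has 1 valence electron; B⁺ still has 2 valence electrons; N⁺ still has 4 valence electrons; Li⁺ is the bare [He] core.
Core electrons are held far more tightly than valence electrons, so Li tops the IE_2 order.
Valence configurations: Ca⁺ [Ar]4s¹, Be⁺ [He]2s¹, B⁺ [He]2s², N⁺ [He]2s²2p².
Approximate IE_2 values (kJ/mol): Ca 1145, Be 1757, B 2427, N 2856, Li 7298.
So the second ionization energies run Ca < Be < B < N < Li.

Li > N > B > Be > Ca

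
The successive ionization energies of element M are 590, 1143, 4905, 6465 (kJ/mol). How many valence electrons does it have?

Look for the largest jump between consecutive ionization energies: IE3/IE2 ≈ 4.3, far larger than any earlier ratio.
That jump marks the point where a core electron is being removed. So the atom has 2 valence electrons.

2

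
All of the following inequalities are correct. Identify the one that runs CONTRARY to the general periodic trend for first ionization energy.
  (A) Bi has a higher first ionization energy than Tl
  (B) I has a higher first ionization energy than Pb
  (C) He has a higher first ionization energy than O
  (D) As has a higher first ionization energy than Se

(D)

The general trend: first ionization energy increases across a period and decreases down a group.
(A) Bi (period 6, group 15) vs Tl (period 6, group 13): the stated order agrees with the simple trend.
(B) I (period 5, group 17) vs Pb (period 6, group 14): the stated order agrees with the simple trend.
(C) He (period 1, group 18) vs O (period 2, group 16): the stated order agrees with the simple trend.
(D) As (period 4, group 15) vs Se (period 4, group 16): the stated order contradicts the simple trend.
The exception is (D): Se (4p⁴) ionizes more easily than half-filled As (4p³).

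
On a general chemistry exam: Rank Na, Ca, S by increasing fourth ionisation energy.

S < Ca < Na

Consider each +3 ion: Na³⁺ is already 2 electrons into the core; Ca³⁺ is already 1 electron into the core; S³⁺ still has 3 valence electrons.
Core electrons are held far more tightly than valence electrons, so Ca and Na top the IE_4 order.
Tabulated IE_4 (kJ/mol): Na 9543, Ca 6491, S 4556.
Putting it together, IE_4: S < Ca < Na.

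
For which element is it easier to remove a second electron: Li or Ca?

Ca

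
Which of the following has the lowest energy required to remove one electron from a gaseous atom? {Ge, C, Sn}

Across a period the outer electron is held more tightly (higher IE₁); down a group it sits in a higher shell, more shielded, and comes off more easily.
All are in group 14, so first ionization energy increases up the group.
The lowest energy required to remove one electron from a gaseous atom among these belongs to Sn.

Sn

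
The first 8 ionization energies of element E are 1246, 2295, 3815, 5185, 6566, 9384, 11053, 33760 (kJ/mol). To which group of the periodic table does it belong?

Group 17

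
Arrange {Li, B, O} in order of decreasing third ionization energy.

Li, O, B

After 2 electrons have been removed, what remains? Li²⁺ is already 1 electron into the core; B²⁺ still has 1 valence electron; O²⁺ still has 4 valence electrons.
Pulling an electron out of a noble-gas core costs far more than removing a remaining valence electron, so Li sits at the high end of IE_3.
Valence configurations: B²⁺ [He]2s¹, O²⁺ [He]2s²2p².
Tabulated IE_3 (kJ/mol): Li 11815, B 3660, O 5300.
Hence IE_3: B < O < Li.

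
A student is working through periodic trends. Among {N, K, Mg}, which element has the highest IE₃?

Mg

Consider each +2 ion: N²⁺ still has 3 valence electrons; K²⁺ is already 1 electron into the core; Mg²⁺ is the bare [Ne] core.
Usually core removal costs more than valence removal, but here the competition is close: a tightly held n=2 valence electron can cost more to remove than an n=3 core electron, so the actual values have to decide it.
The numbers (kJ/mol): N 4578, K 4420, Mg 7733.
Putting it together, IE_3: K < N < Mg.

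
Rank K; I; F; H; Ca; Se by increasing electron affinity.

Ca < K < H < Se < I < F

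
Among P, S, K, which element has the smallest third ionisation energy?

P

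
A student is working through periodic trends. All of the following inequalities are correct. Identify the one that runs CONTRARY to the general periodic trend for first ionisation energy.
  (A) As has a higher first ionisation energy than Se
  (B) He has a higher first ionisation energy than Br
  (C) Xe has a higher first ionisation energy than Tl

(A)

The general trend: first ionisation energy increases across a period and decreases down a group.
(A) As (period 4, group 15) vs Se (period 4, group 16): the stated order contradicts the simple trend.
(B) He (period 1, group 18) vs Br (period 4, group 17): the stated order agrees with the simple trend.
(C) Xe (period 5, group 18) vs Tl (period 6, group 13): the stated order agrees with the simple trend.
The exception is (A): Se (4p⁴) ionizes more easily than half-filled As (4p³).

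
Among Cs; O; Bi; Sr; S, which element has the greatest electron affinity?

S

O is in period 2, group 16; S is in period 3, group 16; Sr is in period 5, group 2; Cs is in period 6, group 1; Bi is in period 6, group 15.
Atoms with high Z_eff and room in the valence shell (especially the halogens) have the most exothermic electron affinities.
These span different periods and groups, so the two trends combine.
Cs > Sr: this pair runs against the simple trend — see the exception note.
Bi > Cs: both are in period 6; the period trend gives Bi the larger value.
O > Bi: both effects reinforce here, so O is clearly the higher of the two.
S > O: this pair runs against the simple trend — see the exception note.
Note the exception: Cs has a higher electron affinity than Sr, contrary to the simple trend — adding an electron to Sr (ns²) has to open a new, higher-energy np subshell, which is unfavourable.
Note the exception: S has a higher electron affinity than O, contrary to the simple trend — the compact 2p subshell of O repels the added electron more than S's larger 3p does.
Approximate values (kJ/mol): O 141, S 200, Sr 5, Cs 46, Bi 91.
The greatest electron affinity among these belongs to S.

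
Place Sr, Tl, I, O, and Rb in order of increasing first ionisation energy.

Rb < Sr < Tl < I < O

First ionization energy rises across a period (greater Z_eff holds electrons more tightly) and falls down a group (valence electrons are farther from the nucleus).
These span different periods and groups, so the two trends combine.
Sr > Rb: Sr lies to the right of Rb in period 5, so the across-period effect alone puts Sr higher.
Tl > Sr: the two effects oppose for this pair; the across-period effect wins (589 vs 550 kJ/mol).
I > Tl: both effects reinforce here, so I is clearly the higher of the two.
O > I: period and group pull opposite ways; the down-group shift dominates (1314 vs 1008 kJ/mol).
Approximate values (kJ/mol): O 1314, Rb 403, Sr 550, I 1008, Tl 589.
So from lowest to highest: Rb < Sr < Tl < I < O.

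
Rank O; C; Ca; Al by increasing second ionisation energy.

Ca < Al < C < O

The second ionization energy removes an electron from the +1 ion. For each element: O⁺ still has 5 valence electrons; C⁺ still has 3 valence electrons; Ca⁺ still has 1 valence electron; Al⁺ still has 2 valence electrons.
All are still removing valence electrons, so compare the +1 ions as you would atoms: IE_2 generally rises across a period (higher Z_eff) and falls down a group (larger shell), subject to the usual subshell exceptions.
Valence configurations: O⁺ [He]2s²2p³, C⁺ [He]2s²2p¹, Ca⁺ [Ar]4s¹, Al⁺ [Ne]3s².
The numbers (kJ/mol): O 3388, C 2353, Ca 1145, Al 1817.
Overall IE_2 order: Ca < Al < C < O.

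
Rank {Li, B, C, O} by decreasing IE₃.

Li > O > C > B

IE_3 is the cost of taking one more electron from the +2 cation: Li²⁺ is already 1 electron into the core; B²⁺ still has 1 valence electron; C²⁺ still has 2 valence electrons; O²⁺ still has 4 valence electrons.
Breaking into a closed-shell core is much more expensive than removing a leftover valence electron — Li has the largest IE_3 here.
Valence configurations: B²⁺ [He]2s¹, C²⁺ [He]2s², O²⁺ [He]2s²2p².
Tabulated IE_3 (kJ/mol): Li 11815, B 3660, C 4620, O 5300.
So the third ionization energies run B < C < O < Li.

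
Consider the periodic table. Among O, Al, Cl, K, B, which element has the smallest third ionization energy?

Al

Consider each +2 ion: O²⁺ still has 4 valence electrons; Al²⁺ still has 1 valence electron; Cl²⁺ still has 5 valence electrons; K²⁺ is already 1 electron into the core; B²⁺ still has 1 valence electron.
Usually core removal costs more than valence removal, but here the competition is close: a tightly held n=2 valence electron can cost more to remove than an n=3 core electron, so the actual values have to decide it.
Valence configurations: O²⁺ [He]2s²2p², Al²⁺ [Ne]3s¹, Cl²⁺ [Ne]3s²3p³, B²⁺ [He]2s¹.
The numbers (kJ/mol): O 5300, Al 2745, Cl 3822, K 4420, B 3660.
So the third ionization energies run Al < B < Cl < K < O.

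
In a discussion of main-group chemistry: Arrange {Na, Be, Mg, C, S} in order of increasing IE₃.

S < C < Na < Mg < Be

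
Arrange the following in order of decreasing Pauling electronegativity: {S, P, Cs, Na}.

Na is in period 3, group 1; P is in period 3, group 15; S is in period 3, group 16; Cs is in period 6, group 1.
EN rises left→right (higher Z_eff, smaller atoms) and falls top→bottom (larger, more shielded atoms).
These span different periods and groups, so the two trends combine.
Na > Cs: they share group 1; the group trend gives Na the larger value.
P > Na: both are in period 3; the period trend gives P the larger value.
S > P: S lies to the right of P in period 3, so the across-period effect alone puts S higher.
Tabulated electronegativity (Pauling): Na 0.93, P 2.19, S 2.58, Cs 0.79.
So from highest to lowest: S > P > Na > Cs.

S, P, Na, Cs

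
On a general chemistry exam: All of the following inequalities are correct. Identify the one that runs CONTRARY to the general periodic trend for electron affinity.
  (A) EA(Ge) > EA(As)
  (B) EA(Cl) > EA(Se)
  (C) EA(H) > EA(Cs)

(A)

The general trend: electron affinity increases across a period and decreases down a group.
(A) Ge (period 4, group 14) vs As (period 4, group 15): the stated order contradicts the simple trend.
(B) Cl (period 3, group 17) vs Se (period 4, group 16): the stated order agrees with the simple trend.
(C) H (period 1, group 1) vs Cs (period 6, group 1): the stated order agrees with the simple trend.
The exception is (A): adding an electron to As's half-filled 4p³ is unfavourable, so Ge (4p²) has the more exothermic EA.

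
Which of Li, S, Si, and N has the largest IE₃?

Li

IE_3 is the cost of taking one more electron from the +2 cation: Li²⁺ is already 1 electron into the core; S²⁺ still has 4 valence electrons; Si²⁺ still has 2 valence electrons; N²⁺ still has 3 valence electrons.
Core electrons are held far more tightly than valence electrons, so Li tops the IE_3 order.
Valence configurations: S²⁺ [Ne]3s²3p², Si²⁺ [Ne]3s², N²⁺ [He]2s²2p¹.
The numbers (kJ/mol): Li 11815, S 3357, Si 3232, N 4578.
Overall IE_3 order: Si < S < N < Li.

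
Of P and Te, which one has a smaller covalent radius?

P

Moving right in a period, electrons are added to the same shell under a stronger nuclear pull, so atoms get smaller; moving down, a new shell is opened and atoms get larger.
These span different periods and groups, so the two trends combine.
Te > P: period and group pull opposite ways; the down-group shift dominates (136 vs 111 pm).
Tabulated atomic radius (pm): P 111, Te 136.
So P has the smaller covalent radius (P < Te).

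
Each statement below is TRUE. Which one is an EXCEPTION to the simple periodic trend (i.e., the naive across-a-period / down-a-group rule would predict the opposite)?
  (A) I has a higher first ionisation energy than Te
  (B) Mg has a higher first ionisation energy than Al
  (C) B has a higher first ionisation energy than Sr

The general trend: first ionisation energy increases across a period and decreases down a group.
(A) I (period 5, group 17) vs Te (period 5, group 16): the stated order agrees with the simple trend.
(B) Mg (period 3, group 2) vs Al (period 3, group 13): the stated order contradicts the simple trend.
(C) B (period 2, group 13) vs Sr (period 5, group 2): the stated order agrees with the simple trend.
The exception is (B): Al's single 3p electron is easier to remove than one from Mg's filled 3s².

(B)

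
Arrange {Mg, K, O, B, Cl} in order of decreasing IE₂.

O > K > B > Cl > Mg

Consider each +1 ion: Mg⁺ still has 1 valence electron; K⁺ is the bare [Ar] core; O⁺ still has 5 valence electrons; B⁺ still has 2 valence electrons; Cl⁺ still has 6 valence electrons.
Usually core removal costs more than valence removal, but here the competition is close: a tightly held n=2 valence electron can cost more to remove than an n=3 core electron, so the actual values have to decide it.
Valence configurations: Mg⁺ [Ne]3s¹, O⁺ [He]2s²2p³, B⁺ [He]2s², Cl⁺ [Ne]3s²3p⁴.
Approximate IE_2 values (kJ/mol): Mg 1451, K 3052, O 3388, B 2427, Cl 2298.
Overall IE_2 order: Mg < Cl < B < K < O.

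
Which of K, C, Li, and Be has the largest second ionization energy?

The second ionization energy removes an electron from the +1 ion. For each element: K⁺ is the bare [Ar] core; C⁺ still has 3 valence electrons; Li⁺ is the bare [He] core; Be⁺ still has 1 valence electron.
Pulling an electron out of a noble-gas core costs far more than removing a remaining valence electron, so K and Li sit at the high end of IE_2.
Valence configurations: C⁺ [He]2s²2p¹, Be⁺ [He]2s¹.
Tabulated IE_2 (kJ/mol): K 3052, C 2353, Li 7298, Be 1757.
Overall IE_2 order: Be < C < K < Li.

Li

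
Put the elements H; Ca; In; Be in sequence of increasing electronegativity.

Smaller atoms with higher effective nuclear charge are more electronegative.
Here both period and group differ, so the two effects have to be weighed against each other.
Be > Ca: Be sits above Ca in group 2, so the down-group effect alone puts Be higher.
In > Be: the two effects oppose for this pair; the across-period effect wins (1.78 vs 1.57).
H > In: the two effects oppose for this pair; the down-group effect wins (2.20 vs 1.78).
Tabulated electronegativity (Pauling): H 2.20, Be 1.57, Ca 1.00, In 1.78.
So from lowest to highest: Ca < Be < In < H.

Ca, Be, In, H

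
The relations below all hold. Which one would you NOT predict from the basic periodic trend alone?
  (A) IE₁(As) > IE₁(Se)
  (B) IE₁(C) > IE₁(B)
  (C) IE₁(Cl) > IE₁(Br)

The general trend: first ionization energy increases across a period and decreases down a group.
(A) As (period 4, group 15) vs Se (period 4, group 16): the stated order contradicts the simple trend.
(B) C (period 2, group 14) vs B (period 2, group 13): the stated order agrees with the simple trend.
(C) Cl (period 3, group 17) vs Br (period 4, group 17): the stated order agrees with the simple trend.
The exception is (A): Se (4p⁴) ionizes more easily than half-filled As (4p³).

(A)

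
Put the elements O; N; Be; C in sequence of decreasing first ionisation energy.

Be is in period 2, group 2; C is in period 2, group 14; N is in period 2, group 15; O is in period 2, group 16.
First ionization energy rises across a period (greater Z_eff holds electrons more tightly) and falls down a group (valence electrons are farther from the nucleus).
All lie in period 2; the across-period trend (first ionization energy increases left to right) applies, with the exception below.
Note the exception: N has a higher first ionization energy than O, contrary to the simple trend — pairing an electron in O's 2p⁴ costs repulsion energy, so O ionizes more easily than half-filled N (2p³).
Approximate values (kJ/mol): Be 900, C 1086, N 1402, O 1314.
So from highest to lowest: N > O > C > Be.

N > O > C > Be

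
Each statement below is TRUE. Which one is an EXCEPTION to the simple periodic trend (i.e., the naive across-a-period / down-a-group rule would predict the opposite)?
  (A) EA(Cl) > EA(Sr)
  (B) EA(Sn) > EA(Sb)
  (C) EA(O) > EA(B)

The general trend: electron affinity increases across a period and decreases down a group.
(A) Cl (period 3, group 17) vs Sr (period 5, group 2): the stated order agrees with the simple trend.
(B) Sn (period 5, group 14) vs Sb (period 5, group 15): the stated order contradicts the simple trend.
(C) O (period 2, group 16) vs B (period 2, group 13): the stated order agrees with the simple trend.
The exception is (B): adding an electron to Sb's half-filled 5p³ is unfavourable, so Sn has the more exothermic EA.

(B)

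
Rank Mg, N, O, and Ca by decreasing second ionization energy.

IE_2 is the cost of taking one more electron from the +1 cation: Mg⁺ still has 1 valence electron; N⁺ still has 4 valence electrons; O⁺ still has 5 valence electrons; Ca⁺ still has 1 valence electron.
All are still removing valence electrons, so compare the +1 ions as you would atoms: IE_2 generally rises across a period (higher Z_eff) and falls down a group (larger shell), subject to the usual subshell exceptions.
Valence configurations: Mg⁺ [Ne]3s¹, N⁺ [He]2s²2p², O⁺ [He]2s²2p³, Ca⁺ [Ar]4s¹.
Tabulated IE_2 (kJ/mol): Mg 1451, N 2856, O 3388, Ca 1145.
Overall IE_2 order: Ca < Mg < N < O.

O > N > Mg > Ca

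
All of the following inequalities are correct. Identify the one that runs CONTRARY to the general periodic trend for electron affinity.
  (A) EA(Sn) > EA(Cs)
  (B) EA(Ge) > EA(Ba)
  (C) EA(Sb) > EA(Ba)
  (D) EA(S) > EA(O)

The general trend: electron affinity increases across a period and decreases down a group.
(A) Sn (period 5, group 14) vs Cs (period 6, group 1): the stated order agrees with the simple trend.
(B) Ge (period 4, group 14) vs Ba (period 6, group 2): the stated order agrees with the simple trend.
(C) Sb (period 5, group 15) vs Ba (period 6, group 2): the stated order agrees with the simple trend.
(D) S (period 3, group 16) vs O (period 2, group 16): the stated order contradicts the simple trend.
The exception is (D): the compact 2p subshell of O repels the added electron more than S's larger 3p does.

(D)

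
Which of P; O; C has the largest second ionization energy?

O

The second ionization energy removes an electron from the +1 ion. For each element: P⁺ still has 4 valence electrons; O⁺ still has 5 valence electrons; C⁺ still has 3 valence electrons.
All are still removing valence electrons, so compare the +1 ions as you would atoms: IE_2 generally rises across a period (higher Z_eff) and falls down a group (larger shell), subject to the usual subshell exceptions.
Valence configurations: P⁺ [Ne]3s²3p², O⁺ [He]2s²2p³, C⁺ [He]2s²2p¹.
Approximate IE_2 values (kJ/mol): P 1907, O 3388, C 2353.
Hence IE_2: P < C < O.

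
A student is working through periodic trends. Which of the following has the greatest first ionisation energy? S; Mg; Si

S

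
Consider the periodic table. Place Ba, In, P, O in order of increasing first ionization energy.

Ba < In < P < O

O is in period 2, group 16; P is in period 3, group 15; In is in period 5, group 13; Ba is in period 6, group 2.
Across a period the outer electron is held more tightly (higher IE₁); down a group it sits in a higher shell, more shielded, and comes off more easily.
Neither a single period nor a single group — weigh both effects.
In > Ba: both effects reinforce here, so In is clearly the higher of the two.
P > In: relative to In, both the across-period and down-group shifts push P's first ionization energy up.
O > P: both effects reinforce here, so O is clearly the higher of the two.
Approximate values (kJ/mol): O 1314, P 1012, In 558, Ba 503.
So from lowest to highest: Ba < In < P < O.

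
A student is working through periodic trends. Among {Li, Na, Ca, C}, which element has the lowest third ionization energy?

After 2 electrons have been removed, what remains? Li²⁺ is already 1 electron into the core; Na²⁺ is already 1 electron into the core; Ca²⁺ is the bare [Ar] core; C²⁺ still has 2 valence electrons.
Pulling an electron out of a noble-gas core costs far more than removing a remaining valence electron, so Ca, Na and Li sit at the high end of IE_3.
Approximate IE_3 values (kJ/mol): Li 11815, Na 6910, Ca 4912, C 4620.
So the third ionization energies run C < Ca < Na < Li.

C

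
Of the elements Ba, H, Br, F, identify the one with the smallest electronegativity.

Ba

H is in period 1, group 1; F is in period 2, group 17; Br is in period 4, group 17; Ba is in period 6, group 2.
EN rises left→right (higher Z_eff, smaller atoms) and falls top→bottom (larger, more shielded atoms).
These span different periods and groups, so the two trends combine.
H > Ba: the two effects oppose for this pair; the down-group effect wins (2.20 vs 0.89).
Br > H: period and group pull opposite ways; the across-period shift dominates (2.96 vs 2.20).
F > Br: they share group 17; the group trend gives F the larger value.
Approximate values (Pauling): H 2.20, F 3.98, Br 2.96, Ba 0.89.
The smallest electronegativity among these belongs to Ba.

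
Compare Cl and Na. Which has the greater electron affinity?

Cl

Na is in period 3, group 1; Cl is in period 3, group 17.
EA tends to increase across a period and decrease down a group, though the pattern is less regular than for IE or radius.
All lie in period 3, so electron affinity increases left to right.
So Cl has the greater electron affinity (Cl > Na).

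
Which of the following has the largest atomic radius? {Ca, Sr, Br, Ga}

Ca is in period 4, group 2; Ga is in period 4, group 13; Br is in period 4, group 17; Sr is in period 5, group 2.
Moving right in a period, electrons are added to the same shell under a stronger nuclear pull, so atoms get smaller; moving down, a new shell is opened and atoms get larger.
These span different periods and groups, so the two trends combine.
Ga > Br: both are in period 4; the period trend gives Ga the larger value.
Ca > Ga: Ca lies to the left of Ga in period 4, so the across-period effect alone puts Ca larger.
Sr > Ca: Sr sits below Ca in group 2, so the down-group effect alone puts Sr larger.
Tabulated atomic radius (pm): Ca 171, Ga 124, Br 114, Sr 185.
The largest atomic radius among these belongs to Sr.

Sr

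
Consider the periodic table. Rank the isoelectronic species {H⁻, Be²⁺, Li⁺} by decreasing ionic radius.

H⁻ > Li⁺ > Be²⁺

All of these have 2 electrons, so size is governed by nuclear charge alone: the more protons, the stronger the pull on the same electron cloud, and the smaller the ion.
Nuclear charges: Be²⁺ (Z=4), Li⁺ (Z=3), H⁻ (Z=1).
Largest to smallest: H⁻ > Li⁺ > Be²⁺.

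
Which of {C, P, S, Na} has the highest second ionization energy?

Na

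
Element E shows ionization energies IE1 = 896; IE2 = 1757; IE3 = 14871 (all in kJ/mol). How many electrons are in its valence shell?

2

Look for the largest jump between consecutive ionization energies: IE3/IE2 ≈ 8.5, far larger than any earlier ratio.
That jump marks the point where a core electron is being removed. So the atom has 2 valence electrons.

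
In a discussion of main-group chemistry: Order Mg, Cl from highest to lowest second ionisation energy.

IE_2 is the cost of taking one more electron from the +1 cation: Mg⁺ still has 1 valence electron; Cl⁺ still has 6 valence electrons.
All are still removing valence electrons, so compare the +1 ions as you would atoms: IE_2 generally rises across a period (higher Z_eff) and falls down a group (larger shell), subject to the usual subshell exceptions.
Valence configurations: Mg⁺ [Ne]3s¹, Cl⁺ [Ne]3s²3p⁴.
Approximate IE_2 values (kJ/mol): Mg 1451, Cl 2298.
Overall IE_2 order: Mg < Cl.

Cl, Mg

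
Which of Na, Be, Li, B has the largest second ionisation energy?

IE_2 is the cost of taking one more electron from the +1 cation: Na⁺ is the bare [Ne] core; Be⁺ still has 1 valence electron; Li⁺ is the bare [He] core; B⁺ still has 2 valence electrons.
Pulling an electron out of a noble-gas core costs far more than removing a remaining valence electron, so Na and Li sit at the high end of IE_2.
Valence configurations: Be⁺ [He]2s¹, B⁺ [He]2s².
Approximate IE_2 values (kJ/mol): Na 4562, Be 1757, Li 7298, B 2427.
Hence IE_2: Be < B < Na < Li.

Li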